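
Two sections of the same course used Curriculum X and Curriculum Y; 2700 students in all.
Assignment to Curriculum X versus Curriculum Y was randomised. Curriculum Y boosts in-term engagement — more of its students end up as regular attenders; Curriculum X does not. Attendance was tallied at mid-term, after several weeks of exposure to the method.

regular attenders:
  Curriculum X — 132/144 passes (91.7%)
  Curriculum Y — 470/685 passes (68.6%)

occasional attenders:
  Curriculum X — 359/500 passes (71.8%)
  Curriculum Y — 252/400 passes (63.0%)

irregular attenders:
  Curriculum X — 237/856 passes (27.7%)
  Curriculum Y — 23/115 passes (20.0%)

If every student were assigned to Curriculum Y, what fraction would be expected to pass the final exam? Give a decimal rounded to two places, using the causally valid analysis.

The distribution of mid-term attendance is itself part of what the teaching method does — it is an intermediate outcome. Holding it fixed would remove that part of the effect; the total effect is the pooled difference.
So P(outcome | do(Curriculum Y)) is just the pooled rate for Curriculum Y: 745/1200 = 0.621.

0.62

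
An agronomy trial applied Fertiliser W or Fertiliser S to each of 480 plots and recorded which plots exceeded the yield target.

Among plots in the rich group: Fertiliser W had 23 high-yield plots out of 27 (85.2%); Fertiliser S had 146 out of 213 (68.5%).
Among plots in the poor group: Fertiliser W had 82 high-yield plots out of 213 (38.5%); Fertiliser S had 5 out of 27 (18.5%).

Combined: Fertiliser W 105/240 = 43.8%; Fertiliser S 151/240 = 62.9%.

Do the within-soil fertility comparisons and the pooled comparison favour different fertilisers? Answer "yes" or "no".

yes

Within each soil fertility level (rich 85.2% vs 68.5%; poor 38.5% vs 18.5%), Fertiliser W has the higher rate every time. Pooled: 43.8% vs 62.9% — Fertiliser S has the higher rate overall. The two comparisons disagree.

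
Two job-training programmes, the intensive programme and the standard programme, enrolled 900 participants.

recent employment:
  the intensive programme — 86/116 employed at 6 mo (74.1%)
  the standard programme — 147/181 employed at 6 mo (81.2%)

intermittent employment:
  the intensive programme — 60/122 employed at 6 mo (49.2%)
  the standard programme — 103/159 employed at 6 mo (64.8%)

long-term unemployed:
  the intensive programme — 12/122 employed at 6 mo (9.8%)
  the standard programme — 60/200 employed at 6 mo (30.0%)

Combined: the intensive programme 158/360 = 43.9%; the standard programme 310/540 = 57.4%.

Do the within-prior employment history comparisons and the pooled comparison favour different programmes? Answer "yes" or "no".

no

Within each prior employment history level (recent employment 74.1% vs 81.2%; intermittent employment 49.2% vs 64.8%; long-term unemployed 9.8% vs 30.0%), the standard programme has the higher rate every time. Pooled: 43.9% vs 57.4% — the standard programme has the higher rate overall. They agree.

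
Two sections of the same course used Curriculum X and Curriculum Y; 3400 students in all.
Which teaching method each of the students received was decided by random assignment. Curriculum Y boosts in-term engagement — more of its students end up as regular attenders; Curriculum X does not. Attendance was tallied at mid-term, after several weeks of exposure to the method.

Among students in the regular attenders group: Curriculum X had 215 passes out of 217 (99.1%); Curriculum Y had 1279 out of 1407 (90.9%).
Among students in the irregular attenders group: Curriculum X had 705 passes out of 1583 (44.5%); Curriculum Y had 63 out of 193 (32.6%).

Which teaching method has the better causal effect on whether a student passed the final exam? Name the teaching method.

Mid-term attendance here is a post-treatment variable shaped by the teaching method; conditioning on it would introduce bias rather than remove it. The overall comparison is the causal one.
Pooled: Curriculum X 51.1% vs Curriculum Y 83.9%; Curriculum Y is higher overall.

Curriculum Y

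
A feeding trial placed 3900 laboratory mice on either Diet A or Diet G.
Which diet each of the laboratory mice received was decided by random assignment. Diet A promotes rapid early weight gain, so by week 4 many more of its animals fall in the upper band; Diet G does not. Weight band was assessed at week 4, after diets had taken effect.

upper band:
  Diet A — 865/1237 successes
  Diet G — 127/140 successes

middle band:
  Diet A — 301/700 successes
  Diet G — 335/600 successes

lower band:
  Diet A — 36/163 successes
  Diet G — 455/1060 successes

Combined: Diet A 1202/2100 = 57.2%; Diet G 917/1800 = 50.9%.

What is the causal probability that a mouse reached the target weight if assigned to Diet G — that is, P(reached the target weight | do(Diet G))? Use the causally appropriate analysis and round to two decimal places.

Stratifying would compare diets among laboratory mice the diets themselves sorted into week-4 weight band groups — a form of selection on an intermediate. The unconditioned pooled rates give the total causal effect.
So P(outcome | do(Diet G)) is just the pooled rate for Diet G: 917/1800 = 0.509.

0.51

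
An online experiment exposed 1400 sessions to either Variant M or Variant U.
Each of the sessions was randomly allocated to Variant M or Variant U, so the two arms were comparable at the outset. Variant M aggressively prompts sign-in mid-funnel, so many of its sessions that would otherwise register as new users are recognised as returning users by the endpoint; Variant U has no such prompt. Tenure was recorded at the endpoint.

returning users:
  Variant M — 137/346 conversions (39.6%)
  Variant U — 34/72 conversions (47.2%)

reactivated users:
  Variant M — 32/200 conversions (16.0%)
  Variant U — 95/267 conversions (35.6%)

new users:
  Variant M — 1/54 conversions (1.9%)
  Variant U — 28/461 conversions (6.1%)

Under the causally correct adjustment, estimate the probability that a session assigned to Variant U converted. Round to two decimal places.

0.20

Variant U is higher inside every user tenure stratum but Variant M is higher in aggregate. Whether to stratify depends on how user tenure relates to the variant.
User tenure lies on the pathway variant → user tenure → outcome, so adjusting for it blocks the indirect effect. For the total causal effect of variant, use the unadjusted pooled rates.
So P(outcome | do(Variant U)) is just the pooled rate for Variant U: 157/800 = 0.196.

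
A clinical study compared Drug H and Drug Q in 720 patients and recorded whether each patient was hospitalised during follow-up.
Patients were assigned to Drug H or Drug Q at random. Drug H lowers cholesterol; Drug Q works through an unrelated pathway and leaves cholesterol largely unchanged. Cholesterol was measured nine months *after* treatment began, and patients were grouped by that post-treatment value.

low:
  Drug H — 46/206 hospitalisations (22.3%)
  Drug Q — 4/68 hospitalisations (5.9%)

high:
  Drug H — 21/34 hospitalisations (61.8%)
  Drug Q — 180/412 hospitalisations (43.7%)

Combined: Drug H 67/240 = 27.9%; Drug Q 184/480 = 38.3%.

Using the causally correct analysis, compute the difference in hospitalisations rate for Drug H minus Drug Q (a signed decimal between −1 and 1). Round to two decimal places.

-0.10

Cholesterol is downstream of the drug. One should not condition on a consequence of treatment, so the overall rates are the right comparison.
The causal difference is the pooled difference: 0.279 − 0.383 = -0.104.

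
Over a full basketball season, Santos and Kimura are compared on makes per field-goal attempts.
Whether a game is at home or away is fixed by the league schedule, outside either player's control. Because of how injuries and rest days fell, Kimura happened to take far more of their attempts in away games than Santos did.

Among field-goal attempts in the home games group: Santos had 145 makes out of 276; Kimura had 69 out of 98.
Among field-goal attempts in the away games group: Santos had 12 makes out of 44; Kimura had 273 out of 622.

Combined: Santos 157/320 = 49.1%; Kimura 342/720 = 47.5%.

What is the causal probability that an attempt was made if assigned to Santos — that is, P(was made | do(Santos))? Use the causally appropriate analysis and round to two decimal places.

0.36

The imbalance in game venue arose from how field-goal attempts were allocated, not from anything the player did; and game venue independently affects the outcome. The pooled gap is confounded — condition on game venue.
Standardising Santos to the population game venue mix: 0.360·145/276 + 0.640·12/44 = 0.364.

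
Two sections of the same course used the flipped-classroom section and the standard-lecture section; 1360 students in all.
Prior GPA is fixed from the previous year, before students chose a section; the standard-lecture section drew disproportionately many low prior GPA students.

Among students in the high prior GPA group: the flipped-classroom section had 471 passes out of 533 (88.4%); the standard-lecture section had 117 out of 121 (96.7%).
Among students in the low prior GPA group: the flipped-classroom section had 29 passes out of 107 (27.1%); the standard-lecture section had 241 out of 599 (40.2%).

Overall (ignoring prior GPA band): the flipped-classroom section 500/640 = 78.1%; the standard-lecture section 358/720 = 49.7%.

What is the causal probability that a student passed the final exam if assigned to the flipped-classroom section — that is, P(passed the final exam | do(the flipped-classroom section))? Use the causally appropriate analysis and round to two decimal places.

The prior GPA band-specific comparison favours the standard-lecture section throughout, but the pooled figures favour the flipped-classroom section. The question is whether to condition on prior GPA band.
Here prior GPA band is a common cause — it drives both which teaching method a case falls under and the outcome. The crude comparison mixes populations; the stratum-specific rates are the causally relevant ones.
Standardising the flipped-classroom section to the population prior GPA band mix: 0.481·471/533 + 0.519·29/107 = 0.566.

0.57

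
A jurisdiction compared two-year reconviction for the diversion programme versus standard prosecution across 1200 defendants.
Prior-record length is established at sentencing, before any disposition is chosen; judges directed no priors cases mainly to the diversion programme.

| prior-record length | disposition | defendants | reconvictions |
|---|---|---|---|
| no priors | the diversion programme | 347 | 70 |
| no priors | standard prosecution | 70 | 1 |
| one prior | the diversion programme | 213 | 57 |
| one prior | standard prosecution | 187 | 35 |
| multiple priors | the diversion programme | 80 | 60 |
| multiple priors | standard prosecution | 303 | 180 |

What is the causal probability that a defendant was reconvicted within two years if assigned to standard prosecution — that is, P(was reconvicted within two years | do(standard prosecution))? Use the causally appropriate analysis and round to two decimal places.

Nothing the disposition does changes prior-record length; the imbalance is an allocation artefact. With prior-record length also predicting the outcome, the pooled figure is confounded, and the within-stratum comparison is the causal one.
Standardising standard prosecution to the population prior-record length mix: 0.347·1/70 + 0.333·35/187 + 0.319·180/303 = 0.257.

0.26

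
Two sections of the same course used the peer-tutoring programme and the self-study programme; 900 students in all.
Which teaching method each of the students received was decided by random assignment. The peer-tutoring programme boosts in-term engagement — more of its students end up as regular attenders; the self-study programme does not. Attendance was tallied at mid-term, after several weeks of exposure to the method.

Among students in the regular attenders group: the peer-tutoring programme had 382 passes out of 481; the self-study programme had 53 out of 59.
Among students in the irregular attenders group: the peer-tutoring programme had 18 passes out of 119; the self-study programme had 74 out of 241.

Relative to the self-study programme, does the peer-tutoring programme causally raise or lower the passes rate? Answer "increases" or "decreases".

The distribution of mid-term attendance is itself part of what the teaching method does — it is an intermediate outcome. Holding it fixed would remove that part of the effect; the total effect is the pooled difference.
Pooled: the peer-tutoring programme 66.7% vs the self-study programme 42.3%; the peer-tutoring programme is higher overall.

increases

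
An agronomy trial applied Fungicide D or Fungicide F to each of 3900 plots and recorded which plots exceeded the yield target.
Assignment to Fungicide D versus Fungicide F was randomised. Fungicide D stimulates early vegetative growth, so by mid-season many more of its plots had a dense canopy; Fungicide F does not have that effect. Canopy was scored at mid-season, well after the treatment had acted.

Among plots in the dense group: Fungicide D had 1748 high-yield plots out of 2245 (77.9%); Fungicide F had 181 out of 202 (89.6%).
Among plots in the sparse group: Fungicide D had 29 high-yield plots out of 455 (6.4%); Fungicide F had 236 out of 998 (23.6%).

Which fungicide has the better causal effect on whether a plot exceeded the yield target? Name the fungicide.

Fungicide D

The mid-season canopy-specific comparison favours Fungicide F throughout, but the pooled figures favour Fungicide D. The question is whether to condition on mid-season canopy.
Mid-season canopy is downstream of the fungicide. One should not condition on a consequence of treatment, so the overall rates are the right comparison.
Pooled: Fungicide D 65.8% vs Fungicide F 34.8%; Fungicide D is higher overall.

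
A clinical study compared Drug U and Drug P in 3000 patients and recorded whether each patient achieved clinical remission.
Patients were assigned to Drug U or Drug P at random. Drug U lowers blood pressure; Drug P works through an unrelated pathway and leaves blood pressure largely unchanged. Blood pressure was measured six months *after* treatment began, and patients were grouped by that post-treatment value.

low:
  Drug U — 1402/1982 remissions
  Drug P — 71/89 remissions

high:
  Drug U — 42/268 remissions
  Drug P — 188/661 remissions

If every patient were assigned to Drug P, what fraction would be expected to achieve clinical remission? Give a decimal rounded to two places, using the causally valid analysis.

0.35

Within every blood pressure level Drug P has the higher rate, yet pooled Drug U does — Simpson's reversal.
The distribution of blood pressure is itself part of what the drug does — it is an intermediate outcome. Holding it fixed would remove that part of the effect; the total effect is the pooled difference.
So P(outcome | do(Drug P)) is just the pooled rate for Drug P: 259/750 = 0.345.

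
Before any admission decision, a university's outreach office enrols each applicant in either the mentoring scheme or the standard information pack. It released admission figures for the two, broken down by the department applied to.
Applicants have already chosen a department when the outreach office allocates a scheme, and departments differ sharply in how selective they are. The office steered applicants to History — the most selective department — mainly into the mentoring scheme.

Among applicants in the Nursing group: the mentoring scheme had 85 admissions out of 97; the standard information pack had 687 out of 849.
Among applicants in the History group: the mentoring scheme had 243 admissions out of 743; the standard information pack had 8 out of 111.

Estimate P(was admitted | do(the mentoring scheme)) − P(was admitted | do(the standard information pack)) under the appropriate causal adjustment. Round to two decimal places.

+0.16

The imbalance in department arose from how applicants were allocated, not from anything the outreach scheme did; and department independently affects the outcome. The pooled gap is confounded — condition on department.
Adjusting over the population distribution of department: 0.526·(0.876−0.809) + 0.474·(0.327−0.072) = +0.156.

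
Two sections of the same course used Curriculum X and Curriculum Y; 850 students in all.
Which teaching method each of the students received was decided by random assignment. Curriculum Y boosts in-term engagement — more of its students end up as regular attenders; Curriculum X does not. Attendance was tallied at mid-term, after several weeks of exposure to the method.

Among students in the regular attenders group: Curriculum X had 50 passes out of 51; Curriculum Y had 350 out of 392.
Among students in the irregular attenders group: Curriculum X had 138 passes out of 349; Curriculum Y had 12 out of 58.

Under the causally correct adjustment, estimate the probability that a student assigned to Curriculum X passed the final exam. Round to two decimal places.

0.47

Mid-term attendance is recorded after the teaching method and is itself shifted by it — it sits on the causal path from teaching method to outcome. Conditioning on a mediator would strip out part of the effect we want; the pooled comparison gives the total causal effect.
So P(outcome | do(Curriculum X)) is just the pooled rate for Curriculum X: 188/400 = 0.470.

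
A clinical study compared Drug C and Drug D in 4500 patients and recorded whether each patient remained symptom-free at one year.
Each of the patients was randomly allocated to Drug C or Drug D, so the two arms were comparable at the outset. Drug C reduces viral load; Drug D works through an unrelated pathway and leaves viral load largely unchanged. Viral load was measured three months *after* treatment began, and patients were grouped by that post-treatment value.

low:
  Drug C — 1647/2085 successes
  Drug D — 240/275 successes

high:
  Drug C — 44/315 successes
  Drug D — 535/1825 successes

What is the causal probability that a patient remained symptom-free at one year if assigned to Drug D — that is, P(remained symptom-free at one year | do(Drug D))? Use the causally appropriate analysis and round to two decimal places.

0.37

The stratified and pooled comparisons disagree (Drug D wins within each viral load; Drug C wins overall), so the answer turns on the causal role of viral load.
Viral load is downstream of the drug. One should not condition on a consequence of treatment, so the overall rates are the right comparison.
So P(outcome | do(Drug D)) is just the pooled rate for Drug D: 775/2100 = 0.369.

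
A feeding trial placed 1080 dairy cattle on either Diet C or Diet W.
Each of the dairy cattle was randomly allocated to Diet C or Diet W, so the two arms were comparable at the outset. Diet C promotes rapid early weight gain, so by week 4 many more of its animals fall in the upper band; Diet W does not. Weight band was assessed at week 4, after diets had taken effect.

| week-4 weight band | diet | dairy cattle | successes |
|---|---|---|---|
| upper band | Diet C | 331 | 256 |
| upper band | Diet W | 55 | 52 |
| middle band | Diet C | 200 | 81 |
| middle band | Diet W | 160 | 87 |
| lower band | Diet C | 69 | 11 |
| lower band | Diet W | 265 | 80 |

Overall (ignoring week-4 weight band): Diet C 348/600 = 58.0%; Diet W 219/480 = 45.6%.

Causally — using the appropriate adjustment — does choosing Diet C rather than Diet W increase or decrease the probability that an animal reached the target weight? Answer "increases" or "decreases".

increases

Week-4 weight band lies on the pathway diet → week-4 weight band → outcome, so adjusting for it blocks the indirect effect. For the total causal effect of diet, use the unadjusted pooled rates.
Pooled: Diet C 58.0% vs Diet W 45.6%; Diet C is higher overall.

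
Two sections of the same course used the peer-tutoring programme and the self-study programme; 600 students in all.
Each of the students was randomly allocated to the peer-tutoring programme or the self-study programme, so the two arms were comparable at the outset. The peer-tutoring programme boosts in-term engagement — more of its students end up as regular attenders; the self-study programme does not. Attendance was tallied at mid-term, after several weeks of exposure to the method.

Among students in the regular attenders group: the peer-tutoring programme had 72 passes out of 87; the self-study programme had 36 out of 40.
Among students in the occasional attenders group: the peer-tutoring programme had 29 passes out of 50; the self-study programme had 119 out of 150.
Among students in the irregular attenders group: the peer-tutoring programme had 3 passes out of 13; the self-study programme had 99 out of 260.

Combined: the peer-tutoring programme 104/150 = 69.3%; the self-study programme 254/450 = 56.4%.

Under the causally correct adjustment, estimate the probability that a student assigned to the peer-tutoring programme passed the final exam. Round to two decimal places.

0.69

the self-study programme is higher inside every mid-term attendance stratum but the peer-tutoring programme is higher in aggregate. Whether to stratify depends on how mid-term attendance relates to the teaching method.
Mid-term attendance here is a post-treatment variable shaped by the teaching method; conditioning on it would introduce bias rather than remove it. The overall comparison is the causal one.
So P(outcome | do(the peer-tutoring programme)) is just the pooled rate for the peer-tutoring programme: 104/150 = 0.693.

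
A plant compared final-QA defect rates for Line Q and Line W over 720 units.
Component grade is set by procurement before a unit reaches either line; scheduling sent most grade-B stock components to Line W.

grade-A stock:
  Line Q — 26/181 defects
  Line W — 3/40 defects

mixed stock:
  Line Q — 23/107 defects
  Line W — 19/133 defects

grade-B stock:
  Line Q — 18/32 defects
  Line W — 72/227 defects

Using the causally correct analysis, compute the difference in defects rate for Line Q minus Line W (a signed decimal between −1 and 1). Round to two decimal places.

Since component grade is a pre-existing factor (not a product of the line) and it affects the outcome on its own, it is a confounder. The stratified rates, not the pooled rate, identify the causal effect.
Adjusting over the population distribution of component grade: 0.307·(0.144−0.075) + 0.333·(0.215−0.143) + 0.360·(0.562−0.317) = +0.133.

+0.13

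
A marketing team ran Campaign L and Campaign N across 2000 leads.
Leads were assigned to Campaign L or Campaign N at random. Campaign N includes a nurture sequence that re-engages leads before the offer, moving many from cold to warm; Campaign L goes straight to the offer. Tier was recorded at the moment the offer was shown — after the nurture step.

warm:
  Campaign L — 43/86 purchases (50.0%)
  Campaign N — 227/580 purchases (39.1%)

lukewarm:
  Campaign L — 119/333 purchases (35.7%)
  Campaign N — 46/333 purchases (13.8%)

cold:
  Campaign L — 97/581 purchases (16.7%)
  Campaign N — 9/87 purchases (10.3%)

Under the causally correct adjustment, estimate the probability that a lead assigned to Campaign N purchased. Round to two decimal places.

0.28

The distribution of engagement tier is itself part of what the campaign does — it is an intermediate outcome. Holding it fixed would remove that part of the effect; the total effect is the pooled difference.
So P(outcome | do(Campaign N)) is just the pooled rate for Campaign N: 282/1000 = 0.282.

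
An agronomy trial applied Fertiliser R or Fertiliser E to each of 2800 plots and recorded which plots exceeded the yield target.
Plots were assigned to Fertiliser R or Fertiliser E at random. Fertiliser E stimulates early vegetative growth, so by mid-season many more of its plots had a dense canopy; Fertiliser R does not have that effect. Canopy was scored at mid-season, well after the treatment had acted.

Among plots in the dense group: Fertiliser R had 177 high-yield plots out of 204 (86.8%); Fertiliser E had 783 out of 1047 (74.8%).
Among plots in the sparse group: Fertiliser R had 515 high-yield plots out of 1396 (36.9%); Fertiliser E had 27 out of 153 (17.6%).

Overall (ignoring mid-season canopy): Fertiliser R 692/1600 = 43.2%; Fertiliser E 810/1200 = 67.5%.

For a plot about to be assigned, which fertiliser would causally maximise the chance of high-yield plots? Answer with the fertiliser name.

Fertiliser R is higher inside every mid-season canopy stratum but Fertiliser E is higher in aggregate. Whether to stratify depends on how mid-season canopy relates to the fertiliser.
Mid-season canopy is recorded after the fertiliser and is itself shifted by it — it sits on the causal path from fertiliser to outcome. Conditioning on a mediator would strip out part of the effect we want; the pooled comparison gives the total causal effect.
Pooled: Fertiliser R 43.2% vs Fertiliser E 67.5%; Fertiliser E is higher overall.

Fertiliser E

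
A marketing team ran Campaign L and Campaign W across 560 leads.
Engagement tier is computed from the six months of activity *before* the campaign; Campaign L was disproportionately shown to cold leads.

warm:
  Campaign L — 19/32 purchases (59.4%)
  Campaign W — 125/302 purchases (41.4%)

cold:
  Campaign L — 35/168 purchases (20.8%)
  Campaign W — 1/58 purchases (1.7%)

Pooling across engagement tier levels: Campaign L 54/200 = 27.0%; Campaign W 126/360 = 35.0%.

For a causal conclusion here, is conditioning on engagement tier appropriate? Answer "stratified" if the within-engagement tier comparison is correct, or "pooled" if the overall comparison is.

stratified

Engagement tier satisfies the back-door criterion: it is not a descendant of the campaign, and it blocks the spurious path from campaign to outcome. Adjusting for it (i.e., using the within-engagement tier rates) gives the causal effect.
Within each level — warm: 59.4% vs 41.4%; cold: 20.8% vs 1.7% — Campaign L is higher every time.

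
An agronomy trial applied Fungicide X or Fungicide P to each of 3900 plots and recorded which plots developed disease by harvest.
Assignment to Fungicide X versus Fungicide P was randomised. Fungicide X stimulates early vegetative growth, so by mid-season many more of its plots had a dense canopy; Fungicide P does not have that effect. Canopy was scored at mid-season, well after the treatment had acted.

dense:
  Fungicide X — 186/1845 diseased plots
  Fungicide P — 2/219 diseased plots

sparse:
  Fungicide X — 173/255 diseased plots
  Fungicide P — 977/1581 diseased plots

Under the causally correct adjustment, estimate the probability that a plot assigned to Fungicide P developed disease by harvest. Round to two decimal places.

The mid-season canopy-specific comparison favours Fungicide P throughout, but the pooled figures favour Fungicide X. The question is whether to condition on mid-season canopy.
Because the fungicide influences mid-season canopy, mid-season canopy is a post-treatment mediator, not a confounder. Stratifying on it would bias the estimate; the causal effect is the crude pooled difference.
So P(outcome | do(Fungicide P)) is just the pooled rate for Fungicide P: 979/1800 = 0.544.

0.54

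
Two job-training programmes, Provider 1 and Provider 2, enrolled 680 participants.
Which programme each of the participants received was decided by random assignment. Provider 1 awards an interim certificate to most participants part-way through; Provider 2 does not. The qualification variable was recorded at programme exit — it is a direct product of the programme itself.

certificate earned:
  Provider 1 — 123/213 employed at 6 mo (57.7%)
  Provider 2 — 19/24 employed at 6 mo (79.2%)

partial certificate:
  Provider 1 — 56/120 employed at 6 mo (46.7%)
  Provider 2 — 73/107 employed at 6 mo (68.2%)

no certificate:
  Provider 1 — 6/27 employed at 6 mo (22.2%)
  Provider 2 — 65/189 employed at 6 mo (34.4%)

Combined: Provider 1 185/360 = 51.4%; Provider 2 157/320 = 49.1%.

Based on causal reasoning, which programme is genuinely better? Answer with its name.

Because the programme influences qualification attained during the programme, qualification attained during the programme is a post-treatment mediator, not a confounder. Stratifying on it would bias the estimate; the causal effect is the crude pooled difference.
Pooled: Provider 1 51.4% vs Provider 2 49.1%; Provider 1 is higher overall.

Provider 1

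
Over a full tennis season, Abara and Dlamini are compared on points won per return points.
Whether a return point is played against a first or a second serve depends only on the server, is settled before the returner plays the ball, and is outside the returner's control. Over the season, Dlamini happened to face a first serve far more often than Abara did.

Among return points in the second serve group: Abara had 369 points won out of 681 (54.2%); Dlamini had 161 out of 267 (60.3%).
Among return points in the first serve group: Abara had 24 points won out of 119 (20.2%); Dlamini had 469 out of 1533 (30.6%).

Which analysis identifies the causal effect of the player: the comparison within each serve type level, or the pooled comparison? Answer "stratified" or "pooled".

Serve type satisfies the back-door criterion: it is not a descendant of the player, and it blocks the spurious path from player to outcome. Adjusting for it (i.e., using the within-serve type rates) gives the causal effect.
Within each level — second serve: 54.2% vs 60.3%; first serve: 20.2% vs 30.6% — Dlamini is higher every time.

stratified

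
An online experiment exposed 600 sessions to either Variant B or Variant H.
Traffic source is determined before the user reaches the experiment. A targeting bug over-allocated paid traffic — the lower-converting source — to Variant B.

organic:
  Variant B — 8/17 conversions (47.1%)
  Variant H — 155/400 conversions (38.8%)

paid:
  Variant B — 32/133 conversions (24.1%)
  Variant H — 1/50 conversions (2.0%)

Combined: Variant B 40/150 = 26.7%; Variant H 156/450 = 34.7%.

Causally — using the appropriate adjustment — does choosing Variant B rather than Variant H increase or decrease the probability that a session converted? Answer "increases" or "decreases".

increases

Traffic source differs across variants for reasons unrelated to any effect of the variant itself, and it separately predicts the outcome — a classic confounder. We must compare within traffic source levels.
Within each level — organic: 47.1% vs 38.8%; paid: 24.1% vs 2.0% — Variant B is higher every time.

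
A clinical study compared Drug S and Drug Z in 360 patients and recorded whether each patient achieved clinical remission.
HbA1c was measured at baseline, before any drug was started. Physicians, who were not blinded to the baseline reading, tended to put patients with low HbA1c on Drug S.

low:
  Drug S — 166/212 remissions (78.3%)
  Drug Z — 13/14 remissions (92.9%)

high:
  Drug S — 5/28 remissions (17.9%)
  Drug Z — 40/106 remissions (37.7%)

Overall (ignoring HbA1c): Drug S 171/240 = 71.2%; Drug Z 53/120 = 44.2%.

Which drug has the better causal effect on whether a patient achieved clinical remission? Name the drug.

Nothing the drug does changes HbA1c; the imbalance is an allocation artefact. With HbA1c also predicting the outcome, the pooled figure is confounded, and the within-stratum comparison is the causal one.
Within each level — low: 78.3% vs 92.9%; high: 17.9% vs 37.7% — Drug Z is higher every time.

Drug Z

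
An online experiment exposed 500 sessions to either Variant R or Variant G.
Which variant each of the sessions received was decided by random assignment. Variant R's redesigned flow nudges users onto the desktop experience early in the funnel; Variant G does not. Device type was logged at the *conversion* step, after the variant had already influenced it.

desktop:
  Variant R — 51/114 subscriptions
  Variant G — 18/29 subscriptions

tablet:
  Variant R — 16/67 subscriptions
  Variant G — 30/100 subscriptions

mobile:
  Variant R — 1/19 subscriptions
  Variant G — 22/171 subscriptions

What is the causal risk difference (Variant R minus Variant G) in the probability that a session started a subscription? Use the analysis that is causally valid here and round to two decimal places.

Device type lies on the pathway variant → device type → outcome, so adjusting for it blocks the indirect effect. For the total causal effect of variant, use the unadjusted pooled rates.
The causal difference is the pooled difference: 0.340 − 0.233 = +0.107.

+0.11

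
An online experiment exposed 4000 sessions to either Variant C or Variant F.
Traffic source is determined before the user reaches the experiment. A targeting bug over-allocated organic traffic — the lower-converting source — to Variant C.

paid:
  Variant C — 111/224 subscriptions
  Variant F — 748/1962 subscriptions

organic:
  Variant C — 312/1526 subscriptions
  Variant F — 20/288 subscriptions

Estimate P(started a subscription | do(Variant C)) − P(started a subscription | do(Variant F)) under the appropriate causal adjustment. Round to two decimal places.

+0.12

Traffic source satisfies the back-door criterion: it is not a descendant of the variant, and it blocks the spurious path from variant to outcome. Adjusting for it (i.e., using the within-traffic source rates) gives the causal effect.
Adjusting over the population distribution of traffic source: 0.546·(0.496−0.381) + 0.454·(0.204−0.069) = +0.124.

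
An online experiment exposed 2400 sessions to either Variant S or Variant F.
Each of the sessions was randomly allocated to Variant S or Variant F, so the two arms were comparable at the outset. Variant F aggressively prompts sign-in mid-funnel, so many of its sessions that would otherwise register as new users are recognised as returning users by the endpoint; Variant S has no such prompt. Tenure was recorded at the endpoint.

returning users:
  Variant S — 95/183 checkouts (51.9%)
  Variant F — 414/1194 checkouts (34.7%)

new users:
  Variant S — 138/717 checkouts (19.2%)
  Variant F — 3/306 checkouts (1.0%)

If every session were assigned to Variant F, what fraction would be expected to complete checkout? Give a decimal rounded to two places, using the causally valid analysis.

User tenure lies on the pathway variant → user tenure → outcome, so adjusting for it blocks the indirect effect. For the total causal effect of variant, use the unadjusted pooled rates.
So P(outcome | do(Variant F)) is just the pooled rate for Variant F: 417/1500 = 0.278.

0.28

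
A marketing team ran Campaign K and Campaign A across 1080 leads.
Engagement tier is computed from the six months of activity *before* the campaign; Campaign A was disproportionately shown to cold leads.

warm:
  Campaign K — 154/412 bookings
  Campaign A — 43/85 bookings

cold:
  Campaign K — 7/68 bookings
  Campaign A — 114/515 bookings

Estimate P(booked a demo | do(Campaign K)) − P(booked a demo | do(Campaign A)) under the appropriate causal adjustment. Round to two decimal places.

-0.12

Within every engagement tier level Campaign A has the higher rate, yet pooled Campaign K does — Simpson's reversal.
Engagement tier satisfies the back-door criterion: it is not a descendant of the campaign, and it blocks the spurious path from campaign to outcome. Adjusting for it (i.e., using the within-engagement tier rates) gives the causal effect.
Adjusting over the population distribution of engagement tier: 0.460·(0.374−0.506) + 0.540·(0.103−0.221) = -0.125.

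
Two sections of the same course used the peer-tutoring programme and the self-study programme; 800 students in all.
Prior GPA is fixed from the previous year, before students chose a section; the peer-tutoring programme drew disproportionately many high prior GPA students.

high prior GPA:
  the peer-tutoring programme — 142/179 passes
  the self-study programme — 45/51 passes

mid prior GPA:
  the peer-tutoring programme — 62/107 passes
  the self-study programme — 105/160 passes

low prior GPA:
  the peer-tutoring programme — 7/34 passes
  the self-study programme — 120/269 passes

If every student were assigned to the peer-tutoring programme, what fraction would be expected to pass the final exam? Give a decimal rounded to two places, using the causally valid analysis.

0.50

Prior GPA band differs across teaching methods for reasons unrelated to any effect of the teaching method itself, and it separately predicts the outcome — a classic confounder. We must compare within prior GPA band levels.
Standardising the peer-tutoring programme to the population prior GPA band mix: 0.287·142/179 + 0.334·62/107 + 0.379·7/34 = 0.499.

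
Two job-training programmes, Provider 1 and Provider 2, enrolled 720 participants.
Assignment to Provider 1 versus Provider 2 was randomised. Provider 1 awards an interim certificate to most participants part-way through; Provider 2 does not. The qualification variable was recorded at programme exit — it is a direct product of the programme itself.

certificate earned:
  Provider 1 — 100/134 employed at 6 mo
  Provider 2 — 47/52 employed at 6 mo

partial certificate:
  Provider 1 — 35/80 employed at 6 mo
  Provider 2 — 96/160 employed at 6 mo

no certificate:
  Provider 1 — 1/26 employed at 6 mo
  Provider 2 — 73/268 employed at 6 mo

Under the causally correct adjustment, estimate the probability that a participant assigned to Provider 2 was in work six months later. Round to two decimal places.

0.45

The stratified and pooled comparisons disagree (Provider 2 wins within each qualification attained during the programme; Provider 1 wins overall), so the answer turns on the causal role of qualification attained during the programme.
Qualification attained during the programme is downstream of the programme. One should not condition on a consequence of treatment, so the overall rates are the right comparison.
So P(outcome | do(Provider 2)) is just the pooled rate for Provider 2: 216/480 = 0.450.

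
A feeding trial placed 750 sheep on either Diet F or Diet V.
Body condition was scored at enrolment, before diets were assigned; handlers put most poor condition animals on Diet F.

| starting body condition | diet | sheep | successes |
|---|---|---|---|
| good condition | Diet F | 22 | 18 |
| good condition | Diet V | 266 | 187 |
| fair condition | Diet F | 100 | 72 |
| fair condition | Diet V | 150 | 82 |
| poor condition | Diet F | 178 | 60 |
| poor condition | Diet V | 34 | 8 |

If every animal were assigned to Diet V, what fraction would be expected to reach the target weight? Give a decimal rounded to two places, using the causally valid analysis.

Diet F is higher inside every starting body condition stratum but Diet V is higher in aggregate. Whether to stratify depends on how starting body condition relates to the diet.
Since starting body condition is a pre-existing factor (not a product of the diet) and it affects the outcome on its own, it is a confounder. The stratified rates, not the pooled rate, identify the causal effect.
Standardising Diet V to the population starting body condition mix: 0.384·187/266 + 0.333·82/150 + 0.283·8/34 = 0.519.

0.52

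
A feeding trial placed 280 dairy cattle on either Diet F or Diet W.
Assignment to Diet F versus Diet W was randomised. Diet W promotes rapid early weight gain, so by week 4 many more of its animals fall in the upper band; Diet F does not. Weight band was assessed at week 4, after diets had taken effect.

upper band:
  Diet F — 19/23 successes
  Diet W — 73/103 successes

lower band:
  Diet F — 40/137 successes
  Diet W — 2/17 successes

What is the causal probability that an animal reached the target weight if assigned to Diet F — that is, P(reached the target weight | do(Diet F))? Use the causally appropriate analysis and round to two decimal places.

The stratified and pooled comparisons disagree (Diet F wins within each week-4 weight band; Diet W wins overall), so the answer turns on the causal role of week-4 weight band.
Week-4 weight band is recorded after the diet and is itself shifted by it — it sits on the causal path from diet to outcome. Conditioning on a mediator would strip out part of the effect we want; the pooled comparison gives the total causal effect.
So P(outcome | do(Diet F)) is just the pooled rate for Diet F: 59/160 = 0.369.

0.37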